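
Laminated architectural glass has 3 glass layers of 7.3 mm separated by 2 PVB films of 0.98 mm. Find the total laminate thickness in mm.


Total thickness = glass contribution + PVB contribution
  Glass: 3 * 7.3 = 21.9 mm
  PVB: 2 * 0.98 = 1.96 mm
  Total = 21.9 + 1.96 = 23.86 mm

23.86 mm


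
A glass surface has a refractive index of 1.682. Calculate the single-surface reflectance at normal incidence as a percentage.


Fresnel reflectance at normal incidence:
  R = ((n - 1)/(n + 1))^2
  (n - 1)/(n + 1) = (1.682 - 1)/(1.682 + 1) = 0.254288
  R = 0.254288^2 = 0.0646624
  R(%) = 0.0646624 * 100 = 6.466%

6.466%


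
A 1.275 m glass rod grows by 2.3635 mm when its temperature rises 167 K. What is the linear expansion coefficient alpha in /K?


Rearrange dL = alpha * L0 * dT for alpha:
  alpha = dL / (L0 * dT)
  alpha = (2.3635 / 1000) / (1.275 * 167) = 0.0000111 /K = 1.11 x 10^-5 /K

1.11 x 10^-5 /K


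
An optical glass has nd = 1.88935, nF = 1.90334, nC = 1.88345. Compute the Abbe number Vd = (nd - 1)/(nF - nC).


Abbe number formula: Vd = (nd - 1) / (nF - nC)
  nd - 1 = 1.88935 - 1 = 0.88935
  nF - nC = 1.90334 - 1.88345 = 0.01989
  Vd = 0.88935 / 0.01989 = 44.71

44.71


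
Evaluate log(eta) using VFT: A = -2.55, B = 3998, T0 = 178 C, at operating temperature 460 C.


VFT equation: log(eta) = A + B / (T - T0)
  T - T0 = 460 - 178 = 282
  B / (T - T0) = 3998 / 282 = 14.177
  log(eta) = -2.55 + 14.177 = 11.627

11.627


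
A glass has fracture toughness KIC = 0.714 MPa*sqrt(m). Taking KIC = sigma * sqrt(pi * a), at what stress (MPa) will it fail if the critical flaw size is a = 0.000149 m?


Rearrange KIC = sigma * sqrt(pi * a):
  sigma = KIC / sqrt(pi * a)
  sqrt(pi * 0.000149) = 0.021636
  sigma = 0.714 / 0.021636 = 33.0 MPa

33.0 MPa


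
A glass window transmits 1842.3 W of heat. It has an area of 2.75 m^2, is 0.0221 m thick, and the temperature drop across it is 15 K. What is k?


Fourier's law rearranged: k = Q * t / (A * dT)
  Numerator = 1842.3 * 0.0221 = 40.71483
  Denominator = 2.75 * 15 = 41.25
  k = 40.71483 / 41.25 = 0.987 W/mK

0.987 W/mK


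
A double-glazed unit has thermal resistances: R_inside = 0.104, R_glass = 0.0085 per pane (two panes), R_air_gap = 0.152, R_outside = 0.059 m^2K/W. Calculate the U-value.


Total thermal resistance (series):
  R_total = R_in + R_glass + R_air + R_glass + R_out
  R_total = 0.104 + 0.0085 + 0.152 + 0.0085 + 0.059 = 0.332 m^2K/W
U-value = 1 / R_total = 1 / 0.332 = 3.012 W/m^2K

3.012 W/m^2K


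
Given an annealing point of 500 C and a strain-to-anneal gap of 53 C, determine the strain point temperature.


Strain point = annealing point - difference:
  T_strain = 500 - 53 = 447 C

447 C


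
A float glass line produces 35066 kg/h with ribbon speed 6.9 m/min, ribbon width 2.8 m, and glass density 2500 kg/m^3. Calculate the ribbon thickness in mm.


Ribbon cross-section from mass balance:
  Volume rate = throughput / density = 35066 / 2500 = 14.0264 m^3/h
  thickness = volume rate / (speed * 60 * width), i.e.
  thickness = throughput / (60 * speed * width * density) * 1000
  thickness = 35066 / (60 * 6.9 * 2.8 * 2500) * 1000 = 12.1 mm

12.1 mm


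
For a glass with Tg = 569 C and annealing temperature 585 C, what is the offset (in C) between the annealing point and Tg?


Offset = T_anneal - Tg:
  offset = 585 - 569 = 16 C

16 C


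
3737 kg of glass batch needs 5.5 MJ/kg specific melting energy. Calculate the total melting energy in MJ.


Total energy = mass * specific energy
  E = 3737 * 5.5 = 20553.5 MJ

20553.5 MJ


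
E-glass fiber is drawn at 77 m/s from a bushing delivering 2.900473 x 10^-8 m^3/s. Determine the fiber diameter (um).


Cross-sectional area from continuity:
  A = Q / v = 2.900473 x 10^-8 / 77 = 3.766848 x 10^-10 m^2
Diameter from circular cross-section:
  d = sqrt(4A / pi) * 10^6 (m -> um)
  d = sqrt(4 * 3.766848 x 10^-10 / pi) * 10^6 = 21.9 um

21.9 um


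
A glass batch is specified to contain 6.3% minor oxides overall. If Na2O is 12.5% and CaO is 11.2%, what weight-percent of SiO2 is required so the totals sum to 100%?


Known pieces sum to 100%:
  SiO2 = 100 - (others + Na2O + CaO)
  SiO2 = 100 - (6.3 + 12.5 + 11.2) = 70.0%

70.0%


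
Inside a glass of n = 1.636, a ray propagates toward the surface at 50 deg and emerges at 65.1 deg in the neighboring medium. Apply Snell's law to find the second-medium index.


Apply Snell's law: n1 * sin(theta1) = n2 * sin(theta2)
  n2 = n1 * sin(theta1) / sin(theta2)
  sin(50) = 0.766044
  sin(65.1) = 0.907044
  n2 = 1.636 * 0.766044 / 0.907044 = 1.3817

1.3817


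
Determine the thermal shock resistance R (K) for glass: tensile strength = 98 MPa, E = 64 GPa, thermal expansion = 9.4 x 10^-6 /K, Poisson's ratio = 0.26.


Thermal shock resistance: R = sigma * (1 - nu) / (E * alpha)
  Numerator = 98 * (1 - 0.26) = 72.52
  Denominator = 64 * 1000 * (9.4 x 10^-6) = 0.6016
  R = 72.52 / 0.6016 = 120.5 K

120.5 K


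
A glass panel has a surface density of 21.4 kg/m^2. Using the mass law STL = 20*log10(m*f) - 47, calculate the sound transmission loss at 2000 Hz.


Mass law: STL = 20 * log10(m * f) - 47
  m * f = 21.4 * 2000 = 42800
  log10(42800) = 4.63144
  STL = 20 * 4.63144 - 47 = 92.6288 - 47 = 45.6 dB

45.6 dB


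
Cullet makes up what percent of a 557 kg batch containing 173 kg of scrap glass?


Cullet ratio = (cullet mass / total batch mass) * 100
  Ratio = 173 / 557 * 100 = 31.06%

31.06%


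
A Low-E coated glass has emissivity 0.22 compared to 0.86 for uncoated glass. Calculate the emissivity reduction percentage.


Percentage reduction = (1 - coated/uncoated) * 100
  Ratio = 0.22 / 0.86 = 0.2558
  Reduction = (1 - 0.2558) * 100 = 74.4%

74.4%


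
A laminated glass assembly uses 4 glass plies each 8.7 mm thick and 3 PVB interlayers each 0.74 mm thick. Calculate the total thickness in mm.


Total thickness = glass contribution + PVB contribution
  Glass: 4 * 8.7 = 34.8 mm
  PVB: 3 * 0.74 = 2.22 mm
  Total = 34.8 + 2.22 = 37.02 mm

37.02 mm


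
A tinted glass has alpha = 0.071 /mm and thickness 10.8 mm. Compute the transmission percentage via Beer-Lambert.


Beer-Lambert law: T = exp(-alpha * thickness)
  exponent = -0.071 * 10.8 = -0.7668
  T = exp(-0.7668) = 0.4645
  Percentage = 0.4645 * 100 = 46.45%

46.45%


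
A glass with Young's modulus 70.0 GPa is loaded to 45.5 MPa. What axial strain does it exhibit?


Rearrange E = sigma / epsilon:
  epsilon = sigma / E
  E (MPa) = 70.0 * 1000 = 70000
  epsilon = 45.5 / 70000 = 0.00065

0.00065


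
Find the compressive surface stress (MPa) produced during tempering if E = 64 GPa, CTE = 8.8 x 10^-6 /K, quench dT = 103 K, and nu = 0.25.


Tempering stress: sigma = E * alpha * dT / (1 - nu)
  E (MPa) = 64 * 1000 = 64000
  Numerator = 64000 * (8.8 x 10^-6) * 103 = 58.0096
  Denominator = 1 - 0.25 = 0.75
  sigma = 58.0096 / 0.75 = 77.3 MPa

77.3 MPa


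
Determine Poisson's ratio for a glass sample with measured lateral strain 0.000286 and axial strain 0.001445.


Poisson's ratio: nu = lateral strain / axial strain
  nu = 0.000286 / 0.001445 = 0.1979

0.1979


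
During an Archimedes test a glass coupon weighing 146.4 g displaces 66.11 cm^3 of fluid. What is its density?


Use the definition of density:
  rho = mass / volume
  rho = 146.4 / 66.11 = 2.214 g/cm^3

2.214 g/cm^3


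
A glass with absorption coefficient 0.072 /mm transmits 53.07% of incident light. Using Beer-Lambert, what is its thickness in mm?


Rearrange T = exp(-alpha * thickness):
  thickness = -ln(T) / alpha
  T = 53.07/100 = 0.5307
  ln(T) = -0.63356
  -ln(T) = 0.63356
  thickness = 0.63356 / 0.072 = 8.8 mm

8.8 mm


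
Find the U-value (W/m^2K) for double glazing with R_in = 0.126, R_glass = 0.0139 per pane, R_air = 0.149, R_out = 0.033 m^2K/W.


Total thermal resistance (series):
  R_total = R_in + R_glass + R_air + R_glass + R_out
  R_total = 0.126 + 0.0139 + 0.149 + 0.0139 + 0.033 = 0.3358 m^2K/W
U-value = 1 / R_total = 1 / 0.3358 = 2.978 W/m^2K

2.978 W/m^2K


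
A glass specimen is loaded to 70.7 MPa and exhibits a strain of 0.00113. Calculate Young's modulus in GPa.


Young's modulus: E = stress / strain
  E = 70.7 MPa / 0.00113 = 62566.37 MPa
Convert to GPa: 62566.37 / 1000 = 62.57 GPa

62.57 GPa


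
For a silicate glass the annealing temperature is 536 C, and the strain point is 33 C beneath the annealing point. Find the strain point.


Strain point = annealing point - difference:
  T_strain = 536 - 33 = 503 C

503 C


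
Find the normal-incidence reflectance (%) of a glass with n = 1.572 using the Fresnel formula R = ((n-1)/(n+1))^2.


Fresnel reflectance at normal incidence:
  R = ((n - 1)/(n + 1))^2
  (n - 1)/(n + 1) = (1.572 - 1)/(1.572 + 1) = 0.222395
  R = 0.222395^2 = 0.0494595
  R(%) = 0.0494595 * 100 = 4.946%

4.946%


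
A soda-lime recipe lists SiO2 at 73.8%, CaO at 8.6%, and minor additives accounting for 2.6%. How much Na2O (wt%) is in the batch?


Pieces sum to 100%:
  Na2O = 100 - (SiO2 + CaO + others)
  Na2O = 100 - (73.8 + 8.6 + 2.6) = 15.0%

15.0%


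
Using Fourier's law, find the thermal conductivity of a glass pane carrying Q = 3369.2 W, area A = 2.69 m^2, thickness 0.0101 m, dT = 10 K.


Fourier's law rearranged: k = Q * t / (A * dT)
  Numerator = 3369.2 * 0.0101 = 34.02892
  Denominator = 2.69 * 10 = 26.9
  k = 34.02892 / 26.9 = 1.265 W/mK

1.265 W/mK


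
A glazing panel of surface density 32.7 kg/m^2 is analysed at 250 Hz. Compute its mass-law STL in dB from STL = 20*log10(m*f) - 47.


Mass law: STL = 20 * log10(m * f) - 47
  m * f = 32.7 * 250 = 8175
  log10(8175) = 3.91249
  STL = 20 * 3.91249 - 47 = 78.2498 - 47 = 31.2 dB

31.2 dB


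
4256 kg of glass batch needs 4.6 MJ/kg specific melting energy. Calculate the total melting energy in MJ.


Total energy = mass * specific energy
  E = 4256 * 4.6 = 19577.6 MJ

19577.6 MJ


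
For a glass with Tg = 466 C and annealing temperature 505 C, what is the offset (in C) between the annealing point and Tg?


Offset = T_anneal - Tg:
  offset = 505 - 466 = 39 C

39 C


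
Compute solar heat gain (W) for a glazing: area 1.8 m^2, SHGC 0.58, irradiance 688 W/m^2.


Solar heat gain: Q = Area * SHGC * Irradiance
  Q = 1.8 * 0.58 * 688 = 718.3 W

718.3 W


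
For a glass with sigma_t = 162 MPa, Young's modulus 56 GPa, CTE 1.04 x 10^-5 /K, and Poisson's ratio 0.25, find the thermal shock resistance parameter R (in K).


Thermal shock resistance: R = sigma * (1 - nu) / (E * alpha)
  Numerator = 162 * (1 - 0.25) = 121.5
  Denominator = 56 * 1000 * (1.04 x 10^-5) = 0.5824
  R = 121.5 / 0.5824 = 208.6 K

208.6 K


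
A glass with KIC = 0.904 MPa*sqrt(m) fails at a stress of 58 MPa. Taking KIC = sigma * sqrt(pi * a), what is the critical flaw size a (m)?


Rearrange KIC = sigma * sqrt(pi * a):
  sqrt(pi * a) = KIC / sigma
  sqrt(pi * a) = 0.904 / 58 = 0.015586
  a = (KIC / sigma)^2 / pi
  a = 0.015586^2 / pi = 0.0000773 m

0.0000773 m


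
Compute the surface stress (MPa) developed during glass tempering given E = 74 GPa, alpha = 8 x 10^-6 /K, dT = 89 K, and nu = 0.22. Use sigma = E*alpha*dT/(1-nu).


Tempering stress: sigma = E * alpha * dT / (1 - nu)
  E (MPa) = 74 * 1000 = 74000
  Numerator = 74000 * (8 x 10^-6) * 89 = 52.688
  Denominator = 1 - 0.22 = 0.78
  sigma = 52.688 / 0.78 = 67.5 MPa

67.5 MPa


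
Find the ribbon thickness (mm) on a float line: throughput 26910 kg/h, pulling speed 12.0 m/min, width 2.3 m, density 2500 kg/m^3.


Ribbon cross-section from mass balance:
  Volume rate = throughput / density = 26910 / 2500 = 10.764 m^3/h
  thickness = volume rate / (speed * 60 * width), i.e.
  thickness = throughput / (60 * speed * width * density) * 1000
  thickness = 26910 / (60 * 12.0 * 2.3 * 2500) * 1000 = 6.5 mm

6.5 mm


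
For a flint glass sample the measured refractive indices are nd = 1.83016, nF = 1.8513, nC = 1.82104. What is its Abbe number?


Abbe number formula: Vd = (nd - 1) / (nF - nC)
  nd - 1 = 1.83016 - 1 = 0.83016
  nF - nC = 1.8513 - 1.82104 = 0.03026
  Vd = 0.83016 / 0.03026 = 27.43

27.43


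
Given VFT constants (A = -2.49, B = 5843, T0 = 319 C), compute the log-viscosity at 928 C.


VFT equation: log(eta) = A + B / (T - T0)
  T - T0 = 928 - 319 = 609
  B / (T - T0) = 5843 / 609 = 9.594
  log(eta) = -2.49 + 9.594 = 7.104

7.104


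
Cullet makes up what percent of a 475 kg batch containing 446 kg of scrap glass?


Cullet ratio = (cullet mass / total batch mass) * 100
  Ratio = 446 / 475 * 100 = 93.89%

93.89%


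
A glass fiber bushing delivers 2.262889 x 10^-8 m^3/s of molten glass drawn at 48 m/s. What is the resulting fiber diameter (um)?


Cross-sectional area from continuity:
  A = Q / v = 2.262889 x 10^-8 / 48 = 4.714352 x 10^-10 m^2
Diameter from circular cross-section:
  d = sqrt(4A / pi) * 10^6 (m -> um)
  d = sqrt(4 * 4.714352 x 10^-10 / pi) * 10^6 = 24.5 um

24.5 um


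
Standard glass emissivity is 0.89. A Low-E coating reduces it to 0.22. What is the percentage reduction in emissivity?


Percentage reduction = (1 - coated/uncoated) * 100
  Ratio = 0.22 / 0.89 = 0.2472
  Reduction = (1 - 0.2472) * 100 = 75.3%

75.3%


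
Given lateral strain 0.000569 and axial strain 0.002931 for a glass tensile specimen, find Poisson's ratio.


Poisson's ratio: nu = lateral strain / axial strain
  nu = 0.000569 / 0.002931 = 0.1941

0.1941


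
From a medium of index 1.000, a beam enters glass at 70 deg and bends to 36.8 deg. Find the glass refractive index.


Apply Snell's law: n1 * sin(theta1) = n2 * sin(theta2)
  n2 = n1 * sin(theta1) / sin(theta2)
  sin(70) = 0.939693
  sin(36.8) = 0.599024
  n2 = 1.000 * 0.939693 / 0.599024 = 1.5687

1.5687


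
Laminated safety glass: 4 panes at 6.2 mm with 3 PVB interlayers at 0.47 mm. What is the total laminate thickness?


Total thickness = glass contribution + PVB contribution
  Glass: 4 * 6.2 = 24.8 mm
  PVB: 3 * 0.47 = 1.41 mm
  Total = 24.8 + 1.41 = 26.21 mm

26.21 mm


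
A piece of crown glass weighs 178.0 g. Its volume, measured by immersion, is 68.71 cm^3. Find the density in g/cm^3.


Use the definition of density:
  rho = mass / volume
  rho = 178.0 / 68.71 = 2.591 g/cm^3

2.591 g/cm^3


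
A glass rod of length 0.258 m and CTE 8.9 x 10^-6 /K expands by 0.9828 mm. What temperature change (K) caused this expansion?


Rearrange dL = alpha * L0 * dT for dT:
  dT = dL / (alpha * L0)
  dL (m) = 0.9828 / 1000 = 0.0009828
  dT = 0.0009828 / ((8.9 x 10^-6) * 0.258) = 428.0 K

428.0 K


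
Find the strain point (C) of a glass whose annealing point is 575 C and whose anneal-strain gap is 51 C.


Strain point = annealing point - difference:
  T_strain = 575 - 51 = 524 C

524 C


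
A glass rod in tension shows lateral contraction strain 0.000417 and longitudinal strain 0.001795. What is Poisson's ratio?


Poisson's ratio: nu = lateral strain / axial strain
  nu = 0.000417 / 0.001795 = 0.2323

0.2323


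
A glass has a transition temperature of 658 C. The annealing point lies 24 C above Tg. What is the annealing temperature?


The annealing temperature is Tg plus the offset:
  T_anneal = 658 + 24 = 682 C

682 C


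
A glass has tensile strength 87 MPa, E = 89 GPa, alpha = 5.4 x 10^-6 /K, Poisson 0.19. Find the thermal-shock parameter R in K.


Thermal shock resistance: R = sigma * (1 - nu) / (E * alpha)
  Numerator = 87 * (1 - 0.19) = 70.47
  Denominator = 89 * 1000 * (5.4 x 10^-6) = 0.4806
  R = 70.47 / 0.4806 = 146.6 K

146.6 K


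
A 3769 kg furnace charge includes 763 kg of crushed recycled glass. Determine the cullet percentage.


Cullet ratio = (cullet mass / total batch mass) * 100
  Ratio = 763 / 3769 * 100 = 20.24%

20.24%


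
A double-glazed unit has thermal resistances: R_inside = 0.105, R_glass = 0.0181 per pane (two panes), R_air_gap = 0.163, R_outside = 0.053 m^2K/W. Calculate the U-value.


Total thermal resistance (series):
  R_total = R_in + R_glass + R_air + R_glass + R_out
  R_total = 0.105 + 0.0181 + 0.163 + 0.0181 + 0.053 = 0.3572 m^2K/W
U-value = 1 / R_total = 1 / 0.3572 = 2.8 W/m^2K

2.8 W/m^2K


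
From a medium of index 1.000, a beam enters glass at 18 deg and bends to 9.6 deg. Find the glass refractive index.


Apply Snell's law: n1 * sin(theta1) = n2 * sin(theta2)
  n2 = n1 * sin(theta1) / sin(theta2)
  sin(18) = 0.309017
  sin(9.6) = 0.166769
  n2 = 1.000 * 0.309017 / 0.166769 = 1.853

1.853


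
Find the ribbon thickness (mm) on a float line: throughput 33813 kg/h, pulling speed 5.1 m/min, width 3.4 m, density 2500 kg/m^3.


Ribbon cross-section from mass balance:
  Volume rate = throughput / density = 33813 / 2500 = 13.5252 m^3/h
  thickness = volume rate / (speed * 60 * width), i.e.
  thickness = throughput / (60 * speed * width * density) * 1000
  thickness = 33813 / (60 * 5.1 * 3.4 * 2500) * 1000 = 13.0 mm

13.0 mm


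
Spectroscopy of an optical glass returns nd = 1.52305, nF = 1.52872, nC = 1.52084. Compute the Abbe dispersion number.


Abbe number formula: Vd = (nd - 1) / (nF - nC)
  nd - 1 = 1.52305 - 1 = 0.52305
  nF - nC = 1.52872 - 1.52084 = 0.00788
  Vd = 0.52305 / 0.00788 = 66.38

66.38


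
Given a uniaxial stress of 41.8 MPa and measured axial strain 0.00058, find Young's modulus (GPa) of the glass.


Young's modulus: E = stress / strain
  E = 41.8 MPa / 0.00058 = 72068.97 MPa
Convert to GPa: 72068.97 / 1000 = 72.07 GPa

72.07 GPa


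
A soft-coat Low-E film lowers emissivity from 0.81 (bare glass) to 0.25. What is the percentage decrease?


Percentage reduction = (1 - coated/uncoated) * 100
  Ratio = 0.25 / 0.81 = 0.3086
  Reduction = (1 - 0.3086) * 100 = 69.1%

69.1%


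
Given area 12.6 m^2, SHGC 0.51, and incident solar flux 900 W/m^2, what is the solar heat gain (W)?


Solar heat gain: Q = Area * SHGC * Irradiance
  Q = 12.6 * 0.51 * 900 = 5783.4 W

5783.4 W


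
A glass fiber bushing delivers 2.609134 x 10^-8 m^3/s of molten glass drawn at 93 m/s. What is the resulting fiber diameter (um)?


Cross-sectional area from continuity:
  A = Q / v = 2.609134 x 10^-8 / 93 = 2.80552 x 10^-10 m^2
Diameter from circular cross-section:
  d = sqrt(4A / pi) * 10^6 (m -> um)
  d = sqrt(4 * 2.80552 x 10^-10 / pi) * 10^6 = 18.9 um

18.9 um


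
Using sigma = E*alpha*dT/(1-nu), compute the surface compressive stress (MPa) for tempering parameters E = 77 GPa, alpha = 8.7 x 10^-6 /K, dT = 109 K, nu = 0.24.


Tempering stress: sigma = E * alpha * dT / (1 - nu)
  E (MPa) = 77 * 1000 = 77000
  Numerator = 77000 * (8.7 x 10^-6) * 109 = 73.0191
  Denominator = 1 - 0.24 = 0.76
  sigma = 73.0191 / 0.76 = 96.1 MPa

96.1 MPa


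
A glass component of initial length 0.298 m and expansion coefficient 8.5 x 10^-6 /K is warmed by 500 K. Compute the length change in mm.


Thermal expansion formula: dL = alpha * L0 * dT
  dL = (8.5 x 10^-6) * 0.298 * 500 = 0.0012665 m
Convert to mm: 0.0012665 * 1000 = 1.2665 mm

1.2665 mm


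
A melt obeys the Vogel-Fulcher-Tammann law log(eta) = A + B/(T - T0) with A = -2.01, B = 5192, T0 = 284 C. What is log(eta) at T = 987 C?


VFT equation: log(eta) = A + B / (T - T0)
  T - T0 = 987 - 284 = 703
  B / (T - T0) = 5192 / 703 = 7.385
  log(eta) = -2.01 + 7.385 = 5.375

5.375


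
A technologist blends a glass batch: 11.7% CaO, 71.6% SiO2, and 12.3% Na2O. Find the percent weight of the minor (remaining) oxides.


Sum the three major oxides:
  SiO2 + Na2O + CaO = 71.6 + 12.3 + 11.7 = 95.6%
Subtract from 100%:
  Others = 100 - 95.6 = 4.4%

4.4%


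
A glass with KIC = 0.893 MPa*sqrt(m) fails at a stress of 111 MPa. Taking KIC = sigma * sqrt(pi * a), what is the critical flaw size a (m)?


Rearrange KIC = sigma * sqrt(pi * a):
  sqrt(pi * a) = KIC / sigma
  sqrt(pi * a) = 0.893 / 111 = 0.008045
  a = (KIC / sigma)^2 / pi
  a = 0.008045^2 / pi = 0.0000206 m

0.0000206 m


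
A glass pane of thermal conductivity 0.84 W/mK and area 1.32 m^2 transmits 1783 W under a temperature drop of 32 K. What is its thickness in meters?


Fourier's law: t = k * A * dT / Q
  t = 0.84 * 1.32 * 32 / 1783
  t = 35.4816 / 1783 = 0.0199 m

0.0199 m


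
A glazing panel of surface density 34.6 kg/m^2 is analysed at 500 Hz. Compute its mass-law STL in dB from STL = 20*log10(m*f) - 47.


Mass law: STL = 20 * log10(m * f) - 47
  m * f = 34.6 * 500 = 17300
  log10(17300) = 4.23805
  STL = 20 * 4.23805 - 47 = 84.761 - 47 = 37.8 dB

37.8 dB


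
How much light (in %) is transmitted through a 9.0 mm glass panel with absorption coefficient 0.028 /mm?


Beer-Lambert law: T = exp(-alpha * thickness)
  exponent = -0.028 * 9.0 = -0.252
  T = exp(-0.252) = 0.7772
  Percentage = 0.7772 * 100 = 77.72%

77.72%


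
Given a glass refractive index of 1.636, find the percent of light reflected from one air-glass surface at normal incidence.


Fresnel reflectance at normal incidence:
  R = ((n - 1)/(n + 1))^2
  (n - 1)/(n + 1) = (1.636 - 1)/(1.636 + 1) = 0.241275
  R = 0.241275^2 = 0.0582136
  R(%) = 0.0582136 * 100 = 5.821%

5.821%


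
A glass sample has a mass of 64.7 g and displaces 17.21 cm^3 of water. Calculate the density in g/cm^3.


Use the definition of density:
  rho = mass / volume
  rho = 64.7 / 17.21 = 3.759 g/cm^3

3.759 g/cm^3


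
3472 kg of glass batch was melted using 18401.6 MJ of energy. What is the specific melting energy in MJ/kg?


Rearrange E = m * s for s:
  s = E / m
  s = 18401.6 / 3472 = 5.3 MJ/kg

5.3 MJ/kg


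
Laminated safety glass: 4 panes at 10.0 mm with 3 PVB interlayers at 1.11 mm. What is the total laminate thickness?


Total thickness = glass contribution + PVB contribution
  Glass: 4 * 10.0 = 40.0 mm
  PVB: 3 * 1.11 = 3.33 mm
  Total = 40.0 + 3.33 = 43.33 mm

43.33 mm


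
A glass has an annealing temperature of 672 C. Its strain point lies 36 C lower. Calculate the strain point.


Strain point = annealing point - difference:
  T_strain = 672 - 36 = 636 C

636 C


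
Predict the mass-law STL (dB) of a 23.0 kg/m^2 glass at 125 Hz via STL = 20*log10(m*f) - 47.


Mass law: STL = 20 * log10(m * f) - 47
  m * f = 23.0 * 125 = 2875
  log10(2875) = 3.45864
  STL = 20 * 3.45864 - 47 = 69.1728 - 47 = 22.2 dB

22.2 dB


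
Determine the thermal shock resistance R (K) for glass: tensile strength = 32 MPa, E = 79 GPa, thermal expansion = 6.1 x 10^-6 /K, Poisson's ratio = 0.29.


Thermal shock resistance: R = sigma * (1 - nu) / (E * alpha)
  Numerator = 32 * (1 - 0.29) = 22.72
  Denominator = 79 * 1000 * (6.1 x 10^-6) = 0.4819
  R = 22.72 / 0.4819 = 47.1 K

47.1 K


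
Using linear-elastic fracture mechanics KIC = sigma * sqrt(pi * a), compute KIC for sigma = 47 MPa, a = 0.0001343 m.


Fracture toughness: KIC = sigma * sqrt(pi * a)
  pi * a = pi * 0.0001343 = 0.000421916
  sqrt(pi * a) = 0.020541
  KIC = 47 * 0.020541 = 0.965 MPa*sqrt(m)

0.965 MPa*sqrt(m)


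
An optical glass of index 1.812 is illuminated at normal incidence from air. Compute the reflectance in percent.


Fresnel reflectance at normal incidence:
  R = ((n - 1)/(n + 1))^2
  (n - 1)/(n + 1) = (1.812 - 1)/(1.812 + 1) = 0.288762
  R = 0.288762^2 = 0.0833835
  R(%) = 0.0833835 * 100 = 8.338%

8.338%


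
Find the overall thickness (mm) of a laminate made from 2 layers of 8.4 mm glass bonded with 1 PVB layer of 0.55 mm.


Total thickness = glass contribution + PVB contribution
  Glass: 2 * 8.4 = 16.8 mm
  PVB: 1 * 0.55 = 0.55 mm
  Total = 16.8 + 0.55 = 17.35 mm

17.35 mm


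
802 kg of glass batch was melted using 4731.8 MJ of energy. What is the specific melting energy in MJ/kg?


Rearrange E = m * s for s:
  s = E / m
  s = 4731.8 / 802 = 5.9 MJ/kg

5.9 MJ/kg


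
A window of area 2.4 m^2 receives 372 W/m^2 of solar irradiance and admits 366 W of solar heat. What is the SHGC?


Rearrange Q = Area * SHGC * Irradiance:
  SHGC = Q / (Area * Irradiance)
  SHGC = 366 / (2.4 * 372) = 0.41

0.41


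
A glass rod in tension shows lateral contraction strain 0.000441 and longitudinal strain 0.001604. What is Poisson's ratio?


Poisson's ratio: nu = lateral strain / axial strain
  nu = 0.000441 / 0.001604 = 0.2749

0.2749


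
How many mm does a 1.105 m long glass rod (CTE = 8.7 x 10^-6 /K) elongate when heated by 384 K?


Thermal expansion formula: dL = alpha * L0 * dT
  dL = (8.7 x 10^-6) * 1.105 * 384 = 0.00369158 m
Convert to mm: 0.00369158 * 1000 = 3.6916 mm

3.6916 mm


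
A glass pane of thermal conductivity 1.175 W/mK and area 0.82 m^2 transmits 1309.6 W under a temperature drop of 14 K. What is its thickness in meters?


Fourier's law: t = k * A * dT / Q
  t = 1.175 * 0.82 * 14 / 1309.6
  t = 13.489 / 1309.6 = 0.0103 m

0.0103 m


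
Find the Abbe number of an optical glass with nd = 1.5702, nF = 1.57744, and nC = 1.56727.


Abbe number formula: Vd = (nd - 1) / (nF - nC)
  nd - 1 = 1.5702 - 1 = 0.5702
  nF - nC = 1.57744 - 1.56727 = 0.01017
  Vd = 0.5702 / 0.01017 = 56.07

56.07


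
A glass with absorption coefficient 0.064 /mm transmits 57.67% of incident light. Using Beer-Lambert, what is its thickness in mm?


Rearrange T = exp(-alpha * thickness):
  thickness = -ln(T) / alpha
  T = 57.67/100 = 0.5767
  ln(T) = -0.55043
  -ln(T) = 0.55043
  thickness = 0.55043 / 0.064 = 8.6 mm

8.6 mm


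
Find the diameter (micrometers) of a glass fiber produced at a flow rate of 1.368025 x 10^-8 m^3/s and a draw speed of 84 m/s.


Cross-sectional area from continuity:
  A = Q / v = 1.368025 x 10^-8 / 84 = 1.628601 x 10^-10 m^2
Diameter from circular cross-section:
  d = sqrt(4A / pi) * 10^6 (m -> um)
  d = sqrt(4 * 1.628601 x 10^-10 / pi) * 10^6 = 14.4 um

14.4 um


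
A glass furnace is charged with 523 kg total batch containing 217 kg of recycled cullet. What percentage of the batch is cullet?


Cullet ratio = (cullet mass / total batch mass) * 100
  Ratio = 217 / 523 * 100 = 41.49%

41.49%


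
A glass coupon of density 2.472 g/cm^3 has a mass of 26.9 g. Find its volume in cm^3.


Rearrange rho = m / V:
  V = m / rho
  V = 26.9 / 2.472 = 10.882 cm^3

10.882 cm^3


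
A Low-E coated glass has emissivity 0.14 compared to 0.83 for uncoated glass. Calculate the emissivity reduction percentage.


Percentage reduction = (1 - coated/uncoated) * 100
  Ratio = 0.14 / 0.83 = 0.1687
  Reduction = (1 - 0.1687) * 100 = 83.1%

83.1%


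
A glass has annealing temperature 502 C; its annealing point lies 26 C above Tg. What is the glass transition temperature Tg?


Rearrange T_anneal = Tg + offset for Tg:
  Tg = T_anneal - offset = 502 - 26 = 476 C

476 C


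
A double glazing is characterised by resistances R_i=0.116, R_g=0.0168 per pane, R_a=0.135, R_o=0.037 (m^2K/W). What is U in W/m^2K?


Total thermal resistance (series):
  R_total = R_in + R_glass + R_air + R_glass + R_out
  R_total = 0.116 + 0.0168 + 0.135 + 0.0168 + 0.037 = 0.3216 m^2K/W
U-value = 1 / R_total = 1 / 0.3216 = 3.109 W/m^2K

3.109 W/m^2K


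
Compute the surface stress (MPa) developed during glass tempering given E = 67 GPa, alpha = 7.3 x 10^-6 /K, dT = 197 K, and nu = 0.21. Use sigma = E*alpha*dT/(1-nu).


Tempering stress: sigma = E * alpha * dT / (1 - nu)
  E (MPa) = 67 * 1000 = 67000
  Numerator = 67000 * (7.3 x 10^-6) * 197 = 96.3527
  Denominator = 1 - 0.21 = 0.79
  sigma = 96.3527 / 0.79 = 122.0 MPa

122.0 MPa


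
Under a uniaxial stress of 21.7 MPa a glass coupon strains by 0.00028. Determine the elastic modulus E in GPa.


Young's modulus: E = stress / strain
  E = 21.7 MPa / 0.00028 = 77500 MPa
Convert to GPa: 77500 / 1000 = 77.5 GPa

77.5 GPa


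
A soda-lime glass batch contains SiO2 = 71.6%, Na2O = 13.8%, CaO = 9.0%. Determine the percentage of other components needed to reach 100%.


Sum the three major oxides:
  SiO2 + Na2O + CaO = 71.6 + 13.8 + 9.0 = 94.4%
Subtract from 100%:
  Others = 100 - 94.4 = 5.6%

5.6%


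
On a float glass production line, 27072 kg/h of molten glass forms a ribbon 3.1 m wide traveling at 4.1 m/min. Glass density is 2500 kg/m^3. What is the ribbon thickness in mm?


Ribbon cross-section from mass balance:
  Volume rate = throughput / density = 27072 / 2500 = 10.8288 m^3/h
  thickness = volume rate / (speed * 60 * width), i.e.
  thickness = throughput / (60 * speed * width * density) * 1000
  thickness = 27072 / (60 * 4.1 * 3.1 * 2500) * 1000 = 14.2 mm

14.2 mm


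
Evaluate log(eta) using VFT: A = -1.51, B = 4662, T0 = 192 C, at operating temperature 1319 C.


VFT equation: log(eta) = A + B / (T - T0)
  T - T0 = 1319 - 192 = 1127
  B / (T - T0) = 4662 / 1127 = 4.137
  log(eta) = -1.51 + 4.137 = 2.627

2.627


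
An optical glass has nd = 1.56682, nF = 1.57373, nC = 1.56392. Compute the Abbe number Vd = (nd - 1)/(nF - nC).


Abbe number formula: Vd = (nd - 1) / (nF - nC)
  nd - 1 = 1.56682 - 1 = 0.56682
  nF - nC = 1.57373 - 1.56392 = 0.00981
  Vd = 0.56682 / 0.00981 = 57.78

57.78


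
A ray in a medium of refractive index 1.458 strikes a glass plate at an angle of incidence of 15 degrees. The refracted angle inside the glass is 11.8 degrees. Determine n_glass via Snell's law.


Apply Snell's law: n1 * sin(theta1) = n2 * sin(theta2)
  n2 = n1 * sin(theta1) / sin(theta2)
  sin(15) = 0.258819
  sin(11.8) = 0.204496
  n2 = 1.458 * 0.258819 / 0.204496 = 1.8453

1.8453


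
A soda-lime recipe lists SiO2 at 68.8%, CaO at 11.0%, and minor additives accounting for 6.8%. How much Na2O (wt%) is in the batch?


Pieces sum to 100%:
  Na2O = 100 - (SiO2 + CaO + others)
  Na2O = 100 - (68.8 + 11.0 + 6.8) = 13.4%

13.4%


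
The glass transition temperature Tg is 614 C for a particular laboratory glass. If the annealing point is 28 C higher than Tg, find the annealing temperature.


The annealing temperature is Tg plus the offset:
  T_anneal = 614 + 28 = 642 C

642 C


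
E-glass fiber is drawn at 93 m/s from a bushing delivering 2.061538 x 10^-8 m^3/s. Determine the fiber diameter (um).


Cross-sectional area from continuity:
  A = Q / v = 2.061538 x 10^-8 / 93 = 2.216708 x 10^-10 m^2
Diameter from circular cross-section:
  d = sqrt(4A / pi) * 10^6 (m -> um)
  d = sqrt(4 * 2.216708 x 10^-10 / pi) * 10^6 = 16.8 um

16.8 um


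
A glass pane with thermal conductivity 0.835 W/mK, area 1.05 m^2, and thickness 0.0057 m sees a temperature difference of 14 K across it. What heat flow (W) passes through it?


Fourier's law: Q = k * A * dT / t
  Q = 0.835 * 1.05 * 14 / 0.0057
  Q = 12.2745 / 0.0057 = 2153.4 W

2153.4 W


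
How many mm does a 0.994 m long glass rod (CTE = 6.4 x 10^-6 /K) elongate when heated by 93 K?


Thermal expansion formula: dL = alpha * L0 * dT
  dL = (6.4 x 10^-6) * 0.994 * 93 = 0.00059163 m
Convert to mm: 0.00059163 * 1000 = 0.5916 mm

0.5916 mm


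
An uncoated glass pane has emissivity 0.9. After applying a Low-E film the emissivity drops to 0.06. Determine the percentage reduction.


Percentage reduction = (1 - coated/uncoated) * 100
  Ratio = 0.06 / 0.9 = 0.0667
  Reduction = (1 - 0.0667) * 100 = 93.3%

93.3%


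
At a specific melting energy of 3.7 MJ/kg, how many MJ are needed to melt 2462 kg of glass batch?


Total energy = mass * specific energy
  E = 2462 * 3.7 = 9109.4 MJ

9109.4 MJ


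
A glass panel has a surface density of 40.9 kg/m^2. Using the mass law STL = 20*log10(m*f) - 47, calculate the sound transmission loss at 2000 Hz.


Mass law: STL = 20 * log10(m * f) - 47
  m * f = 40.9 * 2000 = 81800
  log10(81800) = 4.91275
  STL = 20 * 4.91275 - 47 = 98.255 - 47 = 51.3 dB

51.3 dB


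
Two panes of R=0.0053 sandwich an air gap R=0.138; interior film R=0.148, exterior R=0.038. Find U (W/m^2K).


Total thermal resistance (series):
  R_total = R_in + R_glass + R_air + R_glass + R_out
  R_total = 0.148 + 0.0053 + 0.138 + 0.0053 + 0.038 = 0.3346 m^2K/W
U-value = 1 / R_total = 1 / 0.3346 = 2.989 W/m^2K

2.989 W/m^2K


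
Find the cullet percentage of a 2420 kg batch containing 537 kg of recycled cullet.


Cullet ratio = (cullet mass / total batch mass) * 100
  Ratio = 537 / 2420 * 100 = 22.19%

22.19%


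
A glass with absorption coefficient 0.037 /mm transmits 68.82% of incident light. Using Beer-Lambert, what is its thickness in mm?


Rearrange T = exp(-alpha * thickness):
  thickness = -ln(T) / alpha
  T = 68.82/100 = 0.6882
  ln(T) = -0.37368
  -ln(T) = 0.37368
  thickness = 0.37368 / 0.037 = 10.1 mm

10.1 mm


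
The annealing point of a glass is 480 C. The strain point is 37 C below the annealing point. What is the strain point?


Strain point = annealing point - difference:
  T_strain = 480 - 37 = 443 C

443 C


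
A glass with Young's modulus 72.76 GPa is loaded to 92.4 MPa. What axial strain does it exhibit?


Rearrange E = sigma / epsilon:
  epsilon = sigma / E
  E (MPa) = 72.76 * 1000 = 72760
  epsilon = 92.4 / 72760 = 0.00127

0.00127


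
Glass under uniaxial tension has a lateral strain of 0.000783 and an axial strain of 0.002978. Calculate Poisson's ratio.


Poisson's ratio: nu = lateral strain / axial strain
  nu = 0.000783 / 0.002978 = 0.2629

0.2629


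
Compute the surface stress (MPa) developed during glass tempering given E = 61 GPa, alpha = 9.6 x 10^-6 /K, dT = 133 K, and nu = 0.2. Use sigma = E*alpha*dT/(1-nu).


Tempering stress: sigma = E * alpha * dT / (1 - nu)
  E (MPa) = 61 * 1000 = 61000
  Numerator = 61000 * (9.6 x 10^-6) * 133 = 77.8848
  Denominator = 1 - 0.2 = 0.8
  sigma = 77.8848 / 0.8 = 97.4 MPa

97.4 MPa


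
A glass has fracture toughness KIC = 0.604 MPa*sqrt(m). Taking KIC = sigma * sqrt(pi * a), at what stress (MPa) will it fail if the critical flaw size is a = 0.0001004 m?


Rearrange KIC = sigma * sqrt(pi * a):
  sigma = KIC / sqrt(pi * a)
  sqrt(pi * 0.0001004) = 0.01776
  sigma = 0.604 / 0.01776 = 34.01 MPa

34.01 MPa


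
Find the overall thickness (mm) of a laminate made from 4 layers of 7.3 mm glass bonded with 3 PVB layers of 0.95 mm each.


Total thickness = glass contribution + PVB contribution
  Glass: 4 * 7.3 = 29.2 mm
  PVB: 3 * 0.95 = 2.85 mm
  Total = 29.2 + 2.85 = 32.05 mm

32.05 mm


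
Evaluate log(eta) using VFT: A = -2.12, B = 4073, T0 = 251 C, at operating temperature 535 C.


VFT equation: log(eta) = A + B / (T - T0)
  T - T0 = 535 - 251 = 284
  B / (T - T0) = 4073 / 284 = 14.342
  log(eta) = -2.12 + 14.342 = 12.222

12.222


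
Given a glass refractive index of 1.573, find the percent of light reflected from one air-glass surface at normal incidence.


Fresnel reflectance at normal incidence:
  R = ((n - 1)/(n + 1))^2
  (n - 1)/(n + 1) = (1.573 - 1)/(1.573 + 1) = 0.222697
  R = 0.222697^2 = 0.049594
  R(%) = 0.049594 * 100 = 4.959%

4.959%


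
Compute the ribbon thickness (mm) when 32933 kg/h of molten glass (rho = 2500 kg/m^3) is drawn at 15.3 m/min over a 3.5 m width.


Ribbon cross-section from mass balance:
  Volume rate = throughput / density = 32933 / 2500 = 13.1732 m^3/h
  thickness = volume rate / (speed * 60 * width), i.e.
  thickness = throughput / (60 * speed * width * density) * 1000
  thickness = 32933 / (60 * 15.3 * 3.5 * 2500) * 1000 = 4.1 mm

4.1 mm


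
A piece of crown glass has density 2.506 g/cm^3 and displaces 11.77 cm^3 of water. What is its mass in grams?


Rearrange rho = m / V:
  m = rho * V
  m = 2.506 * 11.77 = 29.496 g

29.496 g


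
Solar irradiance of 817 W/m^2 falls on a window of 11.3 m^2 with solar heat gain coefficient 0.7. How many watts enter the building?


Solar heat gain: Q = Area * SHGC * Irradiance
  Q = 11.3 * 0.7 * 817 = 6462.5 W

6462.5 W


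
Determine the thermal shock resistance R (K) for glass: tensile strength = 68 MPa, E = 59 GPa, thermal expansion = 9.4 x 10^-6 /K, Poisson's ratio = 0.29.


Thermal shock resistance: R = sigma * (1 - nu) / (E * alpha)
  Numerator = 68 * (1 - 0.29) = 48.28
  Denominator = 59 * 1000 * (9.4 x 10^-6) = 0.5546
  R = 48.28 / 0.5546 = 87.1 K

87.1 K


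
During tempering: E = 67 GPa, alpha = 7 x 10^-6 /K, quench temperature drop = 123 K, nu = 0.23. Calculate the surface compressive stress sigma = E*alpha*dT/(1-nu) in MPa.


Tempering stress: sigma = E * alpha * dT / (1 - nu)
  E (MPa) = 67 * 1000 = 67000
  Numerator = 67000 * (7 x 10^-6) * 123 = 57.687
  Denominator = 1 - 0.23 = 0.77
  sigma = 57.687 / 0.77 = 74.9 MPa

74.9 MPa


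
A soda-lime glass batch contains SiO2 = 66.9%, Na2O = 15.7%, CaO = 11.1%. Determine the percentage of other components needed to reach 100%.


Sum the three major oxides:
  SiO2 + Na2O + CaO = 66.9 + 15.7 + 11.1 = 93.7%
Subtract from 100%:
  Others = 100 - 93.7 = 6.3%

6.3%


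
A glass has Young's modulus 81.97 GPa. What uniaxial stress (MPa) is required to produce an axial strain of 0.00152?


Rearrange E = sigma / epsilon:
  sigma = E * epsilon
  E (MPa) = 81.97 * 1000 = 81970
  sigma = 81970 * 0.00152 = 124.59 MPa

124.59 MPa


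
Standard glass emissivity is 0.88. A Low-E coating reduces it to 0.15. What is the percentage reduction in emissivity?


Percentage reduction = (1 - coated/uncoated) * 100
  Ratio = 0.15 / 0.88 = 0.1705
  Reduction = (1 - 0.1705) * 100 = 83.0%

83.0%


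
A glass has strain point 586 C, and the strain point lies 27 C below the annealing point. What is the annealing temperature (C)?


T_anneal = T_strain + gap:
  T_anneal = 586 + 27 = 613 C

613 C


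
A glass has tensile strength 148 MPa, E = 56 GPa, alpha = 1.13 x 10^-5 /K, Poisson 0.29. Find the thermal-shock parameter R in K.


Thermal shock resistance: R = sigma * (1 - nu) / (E * alpha)
  Numerator = 148 * (1 - 0.29) = 105.08
  Denominator = 56 * 1000 * (1.13 x 10^-5) = 0.6328
  R = 105.08 / 0.6328 = 166.1 K

166.1 K


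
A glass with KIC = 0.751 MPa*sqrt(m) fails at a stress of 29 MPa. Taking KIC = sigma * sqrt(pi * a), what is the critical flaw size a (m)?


Rearrange KIC = sigma * sqrt(pi * a):
  sqrt(pi * a) = KIC / sigma
  sqrt(pi * a) = 0.751 / 29 = 0.025897
  a = (KIC / sigma)^2 / pi
  a = 0.025897^2 / pi = 0.0002135 m

0.0002135 m


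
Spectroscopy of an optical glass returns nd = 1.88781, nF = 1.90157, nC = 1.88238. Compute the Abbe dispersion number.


Abbe number formula: Vd = (nd - 1) / (nF - nC)
  nd - 1 = 1.88781 - 1 = 0.88781
  nF - nC = 1.90157 - 1.88238 = 0.01919
  Vd = 0.88781 / 0.01919 = 46.26

46.26


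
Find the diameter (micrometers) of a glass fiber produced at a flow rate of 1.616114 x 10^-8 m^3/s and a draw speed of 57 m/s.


Cross-sectional area from continuity:
  A = Q / v = 1.616114 x 10^-8 / 57 = 2.835288 x 10^-10 m^2
Diameter from circular cross-section:
  d = sqrt(4A / pi) * 10^6 (m -> um)
  d = sqrt(4 * 2.835288 x 10^-10 / pi) * 10^6 = 19.0 um

19.0 um


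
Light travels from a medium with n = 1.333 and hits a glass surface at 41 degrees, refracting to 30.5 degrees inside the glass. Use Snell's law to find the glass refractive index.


Apply Snell's law: n1 * sin(theta1) = n2 * sin(theta2)
  n2 = n1 * sin(theta1) / sin(theta2)
  sin(41) = 0.656059
  sin(30.5) = 0.507538
  n2 = 1.333 * 0.656059 / 0.507538 = 1.7231

1.7231


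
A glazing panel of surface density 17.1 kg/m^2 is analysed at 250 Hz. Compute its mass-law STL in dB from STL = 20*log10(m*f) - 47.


Mass law: STL = 20 * log10(m * f) - 47
  m * f = 17.1 * 250 = 4275
  log10(4275) = 3.63094
  STL = 20 * 3.63094 - 47 = 72.6188 - 47 = 25.6 dB

25.6 dB


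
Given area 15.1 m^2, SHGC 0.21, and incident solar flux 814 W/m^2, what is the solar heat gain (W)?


Solar heat gain: Q = Area * SHGC * Irradiance
  Q = 15.1 * 0.21 * 814 = 2581.2 W

2581.2 W


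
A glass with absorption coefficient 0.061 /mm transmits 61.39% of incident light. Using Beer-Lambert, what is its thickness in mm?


Rearrange T = exp(-alpha * thickness):
  thickness = -ln(T) / alpha
  T = 61.39/100 = 0.6139
  ln(T) = -0.48792
  -ln(T) = 0.48792
  thickness = 0.48792 / 0.061 = 8.0 mm

8.0 mm


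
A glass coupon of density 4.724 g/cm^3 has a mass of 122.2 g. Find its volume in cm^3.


Rearrange rho = m / V:
  V = m / rho
  V = 122.2 / 4.724 = 25.868 cm^3

25.868 cm^3
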